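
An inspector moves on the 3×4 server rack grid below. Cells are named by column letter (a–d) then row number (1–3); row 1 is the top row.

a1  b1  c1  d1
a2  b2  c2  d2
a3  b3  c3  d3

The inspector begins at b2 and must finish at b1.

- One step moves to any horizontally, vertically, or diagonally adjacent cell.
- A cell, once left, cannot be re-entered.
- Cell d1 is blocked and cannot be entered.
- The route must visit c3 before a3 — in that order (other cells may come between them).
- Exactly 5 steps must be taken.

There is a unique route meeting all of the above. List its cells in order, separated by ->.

The waypoints must appear in the order c3, a3, with no cell reused.
Route from b2: down-right to c3, 2× left (reaching a3), up to a2, up-right to b1 — 5 moves in all.
Check: order respected (c3 at step 1, a3 at step 3); 5 moves as required.

b2 -> c3 -> b3 -> a3 -> a2 -> b1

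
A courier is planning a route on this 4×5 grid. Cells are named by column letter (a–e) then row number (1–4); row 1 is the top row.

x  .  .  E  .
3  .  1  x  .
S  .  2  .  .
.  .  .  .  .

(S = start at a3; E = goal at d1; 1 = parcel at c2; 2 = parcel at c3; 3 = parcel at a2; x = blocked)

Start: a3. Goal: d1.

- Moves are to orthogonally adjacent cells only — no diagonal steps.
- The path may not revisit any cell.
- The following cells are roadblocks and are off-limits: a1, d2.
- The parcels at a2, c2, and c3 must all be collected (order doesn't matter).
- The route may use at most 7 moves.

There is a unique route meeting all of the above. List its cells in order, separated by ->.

a3 -> a2 -> b2 -> b3 -> c3 -> c2 -> c1 -> d1

The 7-move cap with required stops at a2, c2, c3 leaves no slack for detours.
Route from a3: up to a2, right to b2, down to b3, right to c3, 2× up (reaching c1), right to d1 — 7 moves in all.
Check: all required cells visited; 7 ≤ 7 moves.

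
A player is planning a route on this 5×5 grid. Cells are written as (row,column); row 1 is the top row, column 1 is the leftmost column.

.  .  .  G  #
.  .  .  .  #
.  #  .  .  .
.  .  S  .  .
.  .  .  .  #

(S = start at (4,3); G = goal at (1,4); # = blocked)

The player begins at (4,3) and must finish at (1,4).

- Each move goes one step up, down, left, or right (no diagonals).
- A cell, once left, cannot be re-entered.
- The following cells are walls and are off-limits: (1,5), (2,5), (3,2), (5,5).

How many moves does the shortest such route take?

The Manhattan distance from (4,3) to (1,4) is |4−1| + |3−4| = 4, so at least 4 moves are needed.
A route of 4 moves achieves this: (4,3) → (3,3) → (2,3) → (1,3) → (1,4).
Since 4 matches the lower bound, it is optimal.

4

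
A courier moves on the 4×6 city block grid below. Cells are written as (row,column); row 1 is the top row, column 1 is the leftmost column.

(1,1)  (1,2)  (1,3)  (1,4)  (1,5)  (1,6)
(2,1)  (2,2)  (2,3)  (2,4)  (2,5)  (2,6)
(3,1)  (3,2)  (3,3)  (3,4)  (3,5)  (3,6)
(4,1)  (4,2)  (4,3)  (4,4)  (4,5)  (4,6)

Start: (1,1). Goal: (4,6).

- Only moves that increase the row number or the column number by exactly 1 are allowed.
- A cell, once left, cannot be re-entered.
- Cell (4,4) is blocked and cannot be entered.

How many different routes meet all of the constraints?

A right/down-only route from (1,1) to (4,6) makes exactly 3 down-moves and 5 right-moves in some order.
With no other constraints that would be C(8,3) = 56 routes.
Subtract routes through each blocked cell (inclusion–exclusion for overlaps): − through (4,4): 20 → 36.
That gives 36 routes.

36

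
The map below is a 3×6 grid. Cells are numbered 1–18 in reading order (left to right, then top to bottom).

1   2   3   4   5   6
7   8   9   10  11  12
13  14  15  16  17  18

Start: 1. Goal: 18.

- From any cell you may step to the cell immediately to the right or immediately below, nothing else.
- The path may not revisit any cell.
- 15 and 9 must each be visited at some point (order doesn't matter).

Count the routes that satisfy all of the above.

A right/down-only route from 1 to 18 makes exactly 2 down-moves and 5 right-moves in some order.
With no other constraints that would be C(7,2) = 21 routes.
A monotone route can only reach the required cells in the order 9, 15, so split there and multiply the segment counts: 1→9: 3; 9→15: 1; 15→18: 1; product = 3.
That gives 3 routes.

3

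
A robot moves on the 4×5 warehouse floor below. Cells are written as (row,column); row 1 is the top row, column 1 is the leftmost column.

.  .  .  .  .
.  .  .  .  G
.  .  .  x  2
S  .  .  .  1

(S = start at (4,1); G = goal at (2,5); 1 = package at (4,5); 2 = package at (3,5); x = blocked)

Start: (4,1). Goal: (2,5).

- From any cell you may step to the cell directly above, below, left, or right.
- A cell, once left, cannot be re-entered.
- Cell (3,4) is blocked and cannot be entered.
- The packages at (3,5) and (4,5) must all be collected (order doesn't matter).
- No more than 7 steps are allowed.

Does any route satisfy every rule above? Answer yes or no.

One route that works: (4,1) → (4,2) → (4,3) → (4,4) → (4,5) → (3,5) → (2,5).

yes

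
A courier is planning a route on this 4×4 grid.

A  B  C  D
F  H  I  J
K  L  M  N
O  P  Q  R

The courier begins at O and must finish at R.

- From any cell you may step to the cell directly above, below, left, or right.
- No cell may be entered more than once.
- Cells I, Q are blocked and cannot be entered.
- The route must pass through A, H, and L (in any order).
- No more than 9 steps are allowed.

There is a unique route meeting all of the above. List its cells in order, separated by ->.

O -> K -> F -> A -> B -> H -> L -> M -> N -> R

The 9-move cap with required stops at A, H, L leaves no slack for detours.
Route from O: up 3 to A, right 1 to B, down 2 to L, right 2 to N, down 1 to R — 9 moves in all.
Check: all required cells visited; 9 ≤ 9 moves.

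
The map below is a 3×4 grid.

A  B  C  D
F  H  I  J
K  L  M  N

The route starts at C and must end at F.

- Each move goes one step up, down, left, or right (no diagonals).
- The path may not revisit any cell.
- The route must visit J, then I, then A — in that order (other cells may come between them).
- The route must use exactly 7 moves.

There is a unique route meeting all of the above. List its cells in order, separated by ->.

C -> D -> J -> I -> H -> B -> A -> F

The waypoints must appear in the order J, I, A, with no cell reused.
Route from C: right to D, down to J, 2× left (reaching H), up to B, left to A, down to F — 7 moves in all.
Check: order respected (J at step 2, I at step 3, A at step 6); 7 moves as required.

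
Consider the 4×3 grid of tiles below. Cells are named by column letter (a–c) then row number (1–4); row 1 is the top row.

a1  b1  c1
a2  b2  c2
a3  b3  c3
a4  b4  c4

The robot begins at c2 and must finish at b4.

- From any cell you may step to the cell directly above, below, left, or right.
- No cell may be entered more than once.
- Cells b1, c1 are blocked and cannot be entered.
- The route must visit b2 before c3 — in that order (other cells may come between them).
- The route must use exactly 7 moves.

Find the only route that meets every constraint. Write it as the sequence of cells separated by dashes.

The waypoints must appear in the order b2, c3, with no cell reused.
Route from c2: left 2 to a2, down 1 to a3, right 2 to c3, down 1 to c4, left 1 to b4 — 7 moves in all.
Check: order respected (b2 at step 1, c3 at step 5); 7 moves as required.

c2 - b2 - a2 - a3 - b3 - c3 - c4 - b4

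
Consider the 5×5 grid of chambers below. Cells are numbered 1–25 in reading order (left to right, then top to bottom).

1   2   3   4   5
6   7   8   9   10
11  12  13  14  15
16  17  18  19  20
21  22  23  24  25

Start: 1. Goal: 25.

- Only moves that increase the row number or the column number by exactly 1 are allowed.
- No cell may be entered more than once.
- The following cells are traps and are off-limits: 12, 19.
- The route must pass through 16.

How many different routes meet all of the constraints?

3

A right/down-only route from 1 to 25 makes exactly 4 down-moves and 4 right-moves in some order.
With no other constraints that would be C(8,4) = 70 routes.
Split at 16 and multiply the segment counts (each segment already excludes blocked cells): 1→16: 1; 16→25: 3; product = 3.
That gives 3 routes.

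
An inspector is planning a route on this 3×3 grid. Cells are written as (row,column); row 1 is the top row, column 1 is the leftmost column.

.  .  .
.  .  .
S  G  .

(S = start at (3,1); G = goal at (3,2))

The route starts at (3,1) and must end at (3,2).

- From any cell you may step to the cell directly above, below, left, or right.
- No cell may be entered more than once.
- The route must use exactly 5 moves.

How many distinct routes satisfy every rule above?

Need simple routes of exactly 5 moves from (3,1) to (3,2) (Manhattan distance 1, so 2 moves are spent on a detour and 2 undoing it).
Enumerating: (3,1) (2,1) (1,1) (1,2) (2,2) (3,2) | (3,1) (2,1) (2,2) (2,3) (3,3) (3,2).
That gives 2 routes.

2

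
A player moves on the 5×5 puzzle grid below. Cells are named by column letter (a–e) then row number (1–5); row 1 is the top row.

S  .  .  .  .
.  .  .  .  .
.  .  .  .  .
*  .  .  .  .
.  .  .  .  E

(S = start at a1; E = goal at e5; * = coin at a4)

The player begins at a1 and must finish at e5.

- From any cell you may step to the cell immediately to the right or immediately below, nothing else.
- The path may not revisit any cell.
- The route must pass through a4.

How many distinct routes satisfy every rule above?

A right/down-only route from a1 to e5 makes exactly 4 down-moves and 4 right-moves in some order.
With no other constraints that would be C(8,4) = 70 routes.
Split at a4 and multiply the segment counts: a1→a4: 1; a4→e5: 5; product = 5.
That gives 5 routes.

5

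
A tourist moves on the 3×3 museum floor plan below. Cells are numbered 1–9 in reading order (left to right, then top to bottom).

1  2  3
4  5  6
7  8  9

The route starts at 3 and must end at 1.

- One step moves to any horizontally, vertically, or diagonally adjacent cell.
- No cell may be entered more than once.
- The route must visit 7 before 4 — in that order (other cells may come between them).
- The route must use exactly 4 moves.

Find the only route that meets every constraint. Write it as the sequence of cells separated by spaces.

3 5 7 4 1

The waypoints must appear in the order 7, 4, with no cell reused.
Route from 3: down-left 2 to 7, up 2 to 1 — 4 moves in all.
Check: order respected (7 at step 2, 4 at step 3); 4 moves as required.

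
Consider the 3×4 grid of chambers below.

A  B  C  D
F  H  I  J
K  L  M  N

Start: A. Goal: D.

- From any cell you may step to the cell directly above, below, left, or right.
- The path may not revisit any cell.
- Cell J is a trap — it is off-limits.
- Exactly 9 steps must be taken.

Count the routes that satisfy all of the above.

2

Need simple routes of exactly 9 moves from A to D (Manhattan distance 3, so 3 moves are spent on a detour and 3 undoing it).
Enumerating: A F K L M I H B C D | A B H F K L M I C D.
That gives 2 routes.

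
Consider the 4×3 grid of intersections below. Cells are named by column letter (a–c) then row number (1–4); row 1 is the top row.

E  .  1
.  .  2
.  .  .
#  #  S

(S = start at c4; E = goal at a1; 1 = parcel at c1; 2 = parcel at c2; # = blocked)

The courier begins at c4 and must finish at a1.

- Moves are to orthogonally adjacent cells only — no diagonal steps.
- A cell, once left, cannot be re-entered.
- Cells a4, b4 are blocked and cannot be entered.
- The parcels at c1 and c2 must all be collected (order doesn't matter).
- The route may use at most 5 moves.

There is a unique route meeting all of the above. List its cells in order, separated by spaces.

c4 c3 c2 c1 b1 a1

The 5-move cap with required stops at c1, c2 leaves no slack for detours.
Route from c4: up 3 to c1, left 2 to a1 — 5 moves in all.
Check: all required cells visited; 5 ≤ 5 moves.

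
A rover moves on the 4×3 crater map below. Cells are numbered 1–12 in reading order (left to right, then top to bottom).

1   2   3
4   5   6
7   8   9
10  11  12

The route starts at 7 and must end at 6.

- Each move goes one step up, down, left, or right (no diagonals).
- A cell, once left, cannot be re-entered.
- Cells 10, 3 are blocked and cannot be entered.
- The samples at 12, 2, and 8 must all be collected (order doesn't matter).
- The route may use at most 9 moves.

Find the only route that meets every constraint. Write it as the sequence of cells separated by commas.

7, 4, 1, 2, 5, 8, 11, 12, 9, 6

The 9-move cap with required stops at 12, 2, 8 leaves no slack for detours.
Route from 7: up 2 to 1, right 1 to 2, down 3 to 11, right 1 to 12, up 2 to 6 — 9 moves in all.
Check: all required cells visited; 9 ≤ 9 moves.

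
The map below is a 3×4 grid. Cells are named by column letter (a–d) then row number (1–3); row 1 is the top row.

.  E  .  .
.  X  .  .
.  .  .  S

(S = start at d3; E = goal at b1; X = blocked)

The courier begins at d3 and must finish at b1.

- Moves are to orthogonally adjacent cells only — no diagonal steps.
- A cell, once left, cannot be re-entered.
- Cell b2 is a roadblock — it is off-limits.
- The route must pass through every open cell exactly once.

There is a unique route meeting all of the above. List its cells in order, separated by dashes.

Need to visit all 11 open cells exactly once, starting at d3 and ending at b1.
Cell a3 has only two open neighbours (a2 and b3), so the path must pass straight through it: one of those is the cell it's entered from and the other is where it exits.
Route from d3: up 2 to d1, left 1 to c1, down 2 to c3, left 2 to a3, up 2 to a1, right 1 to b1 — 10 moves in all.
Check: all 11 open cells covered.

d3 - d2 - d1 - c1 - c2 - c3 - b3 - a3 - a2 - a1 - b1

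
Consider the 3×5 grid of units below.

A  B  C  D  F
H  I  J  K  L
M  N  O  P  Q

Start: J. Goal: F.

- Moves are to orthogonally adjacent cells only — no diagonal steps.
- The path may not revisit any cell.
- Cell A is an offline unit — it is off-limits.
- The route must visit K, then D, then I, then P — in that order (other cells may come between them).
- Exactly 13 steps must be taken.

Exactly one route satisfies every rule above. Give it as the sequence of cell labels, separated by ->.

The waypoints must appear in the order K, D, I, P, with no cell reused.
Route from J: right to K, up to D, 2× left (reaching B), down to I, left to H, down to M, 4× right (reaching Q), 2× up (reaching F) — 13 moves in all.
Check: order respected (K at step 1, D at step 2, I at step 5, P at step 10); 13 moves as required.

J -> K -> D -> C -> B -> I -> H -> M -> N -> O -> P -> Q -> L -> F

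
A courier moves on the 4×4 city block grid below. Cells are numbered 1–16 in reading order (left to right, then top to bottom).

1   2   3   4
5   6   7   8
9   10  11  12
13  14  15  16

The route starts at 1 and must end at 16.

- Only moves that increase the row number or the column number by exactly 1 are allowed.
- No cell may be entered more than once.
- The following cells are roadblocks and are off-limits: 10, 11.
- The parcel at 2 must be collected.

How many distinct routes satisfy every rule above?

A right/down-only route from 1 to 16 makes exactly 3 down-moves and 3 right-moves in some order.
With no other constraints that would be C(6,3) = 20 routes.
Split at 2 and multiply the segment counts (each segment already excludes blocked cells): 1→2: 1; 2→16: 3; product = 3.
That gives 3 routes.

3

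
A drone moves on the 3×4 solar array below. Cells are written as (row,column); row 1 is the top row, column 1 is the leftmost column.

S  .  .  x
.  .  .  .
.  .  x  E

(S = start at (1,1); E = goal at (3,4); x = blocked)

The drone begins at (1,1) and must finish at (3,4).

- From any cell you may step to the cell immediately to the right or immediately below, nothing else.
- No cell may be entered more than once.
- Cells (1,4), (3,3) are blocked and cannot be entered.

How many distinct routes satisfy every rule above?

3

A right/down-only route from (1,1) to (3,4) makes exactly 2 down-moves and 3 right-moves in some order.
With no other constraints that would be C(5,2) = 10 routes.
Subtract routes through each blocked cell (inclusion–exclusion for overlaps): − through (1,4): 1 − through (3,3): 6 → 3.
That gives 3 routes.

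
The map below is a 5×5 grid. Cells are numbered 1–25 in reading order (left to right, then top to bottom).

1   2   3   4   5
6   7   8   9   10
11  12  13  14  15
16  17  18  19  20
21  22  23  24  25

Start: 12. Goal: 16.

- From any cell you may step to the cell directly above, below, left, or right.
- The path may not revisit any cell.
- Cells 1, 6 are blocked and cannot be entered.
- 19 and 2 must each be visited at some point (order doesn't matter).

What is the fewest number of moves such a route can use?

10

Any route passes through 19 and 2 in some order between 12 and 16. Summing Manhattan distances along each leg and taking the cheapest ordering (12 → 2 → 19 → 16) gives a lower bound of 2 + 5 + 3 = 10 moves.
A route of 10 moves achieves this: 12 → 7 → 2 → 3 → 8 → 13 → 14 → 19 → 18 → 17 → 16.
Since 10 matches the lower bound, it is optimal.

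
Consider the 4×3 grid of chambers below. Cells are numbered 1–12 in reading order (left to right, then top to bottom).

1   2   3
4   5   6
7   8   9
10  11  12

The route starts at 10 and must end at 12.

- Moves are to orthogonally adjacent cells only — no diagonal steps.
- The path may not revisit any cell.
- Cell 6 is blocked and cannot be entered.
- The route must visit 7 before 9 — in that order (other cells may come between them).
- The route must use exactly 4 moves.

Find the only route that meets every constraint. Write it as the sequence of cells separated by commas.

The waypoints must appear in the order 7, 9, with no cell reused.
Route from 10: up to 7, 2× right (reaching 9), down to 12 — 4 moves in all.
Check: order respected (7 at step 1, 9 at step 3); 4 moves as required.

10, 7, 8, 9, 12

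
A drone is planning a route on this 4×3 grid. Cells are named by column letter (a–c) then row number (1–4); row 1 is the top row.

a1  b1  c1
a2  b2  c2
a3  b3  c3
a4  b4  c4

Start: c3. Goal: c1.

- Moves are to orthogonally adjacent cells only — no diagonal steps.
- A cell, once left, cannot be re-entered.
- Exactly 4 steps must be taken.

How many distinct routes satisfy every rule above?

Need simple routes of exactly 4 moves from c3 to c1 (Manhattan distance 2, so 1 moves are spent on a detour and 1 undoing it).
Enumerating: c3 c2 b2 b1 c1 | c3 b3 b2 b1 c1 | c3 b3 b2 c2 c1.
That gives 3 routes.

3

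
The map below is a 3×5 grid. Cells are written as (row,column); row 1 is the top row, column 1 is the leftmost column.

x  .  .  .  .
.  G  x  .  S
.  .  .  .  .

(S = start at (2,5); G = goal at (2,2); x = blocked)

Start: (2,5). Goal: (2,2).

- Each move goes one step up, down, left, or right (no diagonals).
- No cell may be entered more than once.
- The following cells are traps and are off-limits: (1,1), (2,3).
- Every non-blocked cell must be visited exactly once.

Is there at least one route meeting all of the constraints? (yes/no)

Colour the cells like a checkerboard: each orthogonal step flips colour, so a Hamiltonian route alternates colours. Here there are 7 cells of one colour and 6 of the other, with start on the opposite colour to the goal — the counts and endpoints can't be arranged into an alternating sequence of length 13, so no Hamiltonian route exists.

no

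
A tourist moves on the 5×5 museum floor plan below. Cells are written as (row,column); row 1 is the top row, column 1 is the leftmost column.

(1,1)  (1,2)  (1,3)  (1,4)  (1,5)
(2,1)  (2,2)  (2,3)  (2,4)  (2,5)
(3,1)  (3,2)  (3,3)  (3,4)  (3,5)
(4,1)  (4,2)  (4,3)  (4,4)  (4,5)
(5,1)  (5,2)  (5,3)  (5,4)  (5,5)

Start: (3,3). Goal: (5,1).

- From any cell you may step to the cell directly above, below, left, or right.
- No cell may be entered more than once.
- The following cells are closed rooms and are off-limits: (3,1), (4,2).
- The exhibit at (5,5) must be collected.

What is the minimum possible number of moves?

Any route passes through (5,5) somewhere between (3,3) and (5,1). Summing Manhattan distances along the two legs ((3,3) → (5,5) → (5,1)) gives a lower bound of 4 + 4 = 8 moves.
A route of 8 moves achieves this: (3,3) → (4,3) → (4,4) → (4,5) → (5,5) → (5,4) → (5,3) → (5,2) → (5,1).
Since 8 matches the lower bound, it is optimal.

8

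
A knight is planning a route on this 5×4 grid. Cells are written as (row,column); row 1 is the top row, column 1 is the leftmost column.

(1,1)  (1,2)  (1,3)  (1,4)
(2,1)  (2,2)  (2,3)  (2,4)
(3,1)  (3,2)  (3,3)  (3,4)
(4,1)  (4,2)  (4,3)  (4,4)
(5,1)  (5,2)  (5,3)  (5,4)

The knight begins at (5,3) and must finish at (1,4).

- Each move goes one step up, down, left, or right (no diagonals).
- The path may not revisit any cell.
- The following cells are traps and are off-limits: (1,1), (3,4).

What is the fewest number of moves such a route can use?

5

The Manhattan distance from (5,3) to (1,4) is |5−1| + |3−4| = 5, so at least 5 moves are needed.
A route of 5 moves achieves this: (5,3) → (4,3) → (3,3) → (2,3) → (1,3) → (1,4).
Since 5 matches the lower bound, it is optimal.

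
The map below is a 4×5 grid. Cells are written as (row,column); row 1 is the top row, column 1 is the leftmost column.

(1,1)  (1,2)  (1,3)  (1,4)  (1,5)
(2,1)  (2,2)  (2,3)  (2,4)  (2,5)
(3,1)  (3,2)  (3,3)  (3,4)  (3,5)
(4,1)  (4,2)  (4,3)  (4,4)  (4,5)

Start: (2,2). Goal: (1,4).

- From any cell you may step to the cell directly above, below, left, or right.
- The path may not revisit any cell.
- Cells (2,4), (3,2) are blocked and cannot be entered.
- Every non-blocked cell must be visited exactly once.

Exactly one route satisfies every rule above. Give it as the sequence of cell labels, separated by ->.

Need to visit all 18 open cells exactly once, starting at (2,2) and ending at (1,4).
Cell (4,2) has only two open neighbours ((4,1) and (4,3)), so the path must pass straight through it: one of those is the cell it's entered from and the other is where it exits.
Route from (2,2): right to (2,3), up to (1,3), 2× left (reaching (1,1)), 3× down (reaching (4,1)), 2× right (reaching (4,3)), up to (3,3), right to (3,4), down to (4,4), right to (4,5), 3× up (reaching (1,5)), left to (1,4) — 17 moves in all.
Check: all 18 open cells covered.

(2,2) -> (2,3) -> (1,3) -> (1,2) -> (1,1) -> (2,1) -> (3,1) -> (4,1) -> (4,2) -> (4,3) -> (3,3) -> (3,4) -> (4,4) -> (4,5) -> (3,5) -> (2,5) -> (1,5) -> (1,4)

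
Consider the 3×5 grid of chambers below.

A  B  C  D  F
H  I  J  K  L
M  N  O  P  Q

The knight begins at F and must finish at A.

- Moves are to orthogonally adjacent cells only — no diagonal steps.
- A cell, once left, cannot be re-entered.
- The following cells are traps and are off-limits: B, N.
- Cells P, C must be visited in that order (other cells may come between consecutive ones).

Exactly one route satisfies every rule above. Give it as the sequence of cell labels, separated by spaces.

The waypoints must appear in the order P, C, with no cell reused.
Route from F: 2× down (reaching Q), left to P, 2× up (reaching D), left to C, down to J, 2× left (reaching H), up to A — 10 moves in all.
Check: order respected (P at step 3, C at step 6).

F L Q P K D C J I H A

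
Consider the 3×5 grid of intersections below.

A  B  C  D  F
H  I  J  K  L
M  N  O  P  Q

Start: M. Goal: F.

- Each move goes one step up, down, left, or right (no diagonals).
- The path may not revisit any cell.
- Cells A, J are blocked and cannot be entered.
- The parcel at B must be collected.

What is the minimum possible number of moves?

Any route passes through B somewhere between M and F. Summing Manhattan distances along the two legs (M → B → F) gives a lower bound of 3 + 3 = 6 moves.
A route of 6 moves achieves this: M → H → I → B → C → D → F.
Since 6 matches the lower bound, it is optimal.

6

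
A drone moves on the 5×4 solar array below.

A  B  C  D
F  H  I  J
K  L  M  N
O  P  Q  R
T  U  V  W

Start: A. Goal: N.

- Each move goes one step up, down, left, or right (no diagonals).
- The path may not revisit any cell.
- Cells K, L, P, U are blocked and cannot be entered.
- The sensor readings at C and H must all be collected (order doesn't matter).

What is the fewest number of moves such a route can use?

7

Any route passes through C and H in some order between A and N. Summing Manhattan distances along each leg and taking the cheapest ordering (A → C → H → N) gives a lower bound of 2 + 2 + 3 = 7 moves.
A route of 7 moves achieves this: A → F → H → B → C → I → M → N.
Since 7 matches the lower bound, it is optimal.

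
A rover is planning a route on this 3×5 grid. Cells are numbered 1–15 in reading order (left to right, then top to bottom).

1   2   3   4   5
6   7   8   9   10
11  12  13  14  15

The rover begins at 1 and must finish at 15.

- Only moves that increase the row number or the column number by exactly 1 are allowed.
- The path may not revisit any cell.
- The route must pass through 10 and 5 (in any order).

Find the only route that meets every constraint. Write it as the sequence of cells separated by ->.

Moves only go right or down, so the column and row indices never decrease.
Route from 1: right 4 to 5, down 2 to 15 — 6 moves in all.
Check: all required cells visited.

1 -> 2 -> 3 -> 4 -> 5 -> 10 -> 15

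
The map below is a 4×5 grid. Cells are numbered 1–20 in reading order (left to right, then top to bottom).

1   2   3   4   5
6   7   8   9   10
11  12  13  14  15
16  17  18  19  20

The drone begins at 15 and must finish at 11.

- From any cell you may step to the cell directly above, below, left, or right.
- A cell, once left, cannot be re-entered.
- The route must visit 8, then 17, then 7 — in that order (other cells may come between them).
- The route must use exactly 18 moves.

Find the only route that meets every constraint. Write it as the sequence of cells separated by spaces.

15 20 19 14 9 10 5 4 3 8 13 18 17 12 7 2 1 6 11

The waypoints must appear in the order 8, 17, 7, with no cell reused.
Route from 15: down to 20, left to 19, 2× up (reaching 9), right to 10, up to 5, 2× left (reaching 3), 3× down (reaching 18), left to 17, 3× up (reaching 2), left to 1, 2× down (reaching 11) — 18 moves in all.
Check: order respected (8 at step 9, 17 at step 12, 7 at step 14); 18 moves as required.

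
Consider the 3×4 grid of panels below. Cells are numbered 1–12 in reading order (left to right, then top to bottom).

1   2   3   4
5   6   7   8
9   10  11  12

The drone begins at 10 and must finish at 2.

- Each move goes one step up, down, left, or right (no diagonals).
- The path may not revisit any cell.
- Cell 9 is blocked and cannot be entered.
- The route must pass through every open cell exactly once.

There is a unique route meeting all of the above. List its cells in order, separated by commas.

Need to visit all 11 open cells exactly once, starting at 10 and ending at 2.
Cell 1 has only two open neighbours (5 and 2), so the path must pass straight through it: one of those is the cell it's entered from and the other is where it exits.
Route from 10: 2× right (reaching 12), 2× up (reaching 4), left to 3, down to 7, 2× left (reaching 5), up to 1, right to 2 — 10 moves in all.
Check: all 11 open cells covered.

10, 11, 12, 8, 4, 3, 7, 6, 5, 1, 2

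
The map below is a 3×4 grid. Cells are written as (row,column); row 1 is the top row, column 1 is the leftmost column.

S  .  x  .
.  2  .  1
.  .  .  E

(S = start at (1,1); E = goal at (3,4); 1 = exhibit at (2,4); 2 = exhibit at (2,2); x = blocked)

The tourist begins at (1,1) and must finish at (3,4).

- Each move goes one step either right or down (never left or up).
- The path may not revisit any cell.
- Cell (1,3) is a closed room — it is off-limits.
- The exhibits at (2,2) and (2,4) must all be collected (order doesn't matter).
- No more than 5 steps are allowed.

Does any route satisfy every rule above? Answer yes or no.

yes

One route that works: (1,1) → (2,1) → (2,2) → (2,3) → (2,4) → (3,4).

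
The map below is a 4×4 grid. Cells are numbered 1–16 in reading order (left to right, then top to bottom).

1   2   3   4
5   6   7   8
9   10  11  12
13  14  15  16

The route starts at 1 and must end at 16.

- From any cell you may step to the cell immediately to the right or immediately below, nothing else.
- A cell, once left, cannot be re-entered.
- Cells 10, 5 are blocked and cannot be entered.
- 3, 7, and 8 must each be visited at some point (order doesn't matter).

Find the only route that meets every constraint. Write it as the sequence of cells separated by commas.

Moves only go right or down, so the column and row indices never decrease.
Route from 1: right 2 to 3, down 1 to 7, right 1 to 8, down 2 to 16 — 6 moves in all.
Check: all required cells visited.

1, 2, 3, 7, 8, 12, 16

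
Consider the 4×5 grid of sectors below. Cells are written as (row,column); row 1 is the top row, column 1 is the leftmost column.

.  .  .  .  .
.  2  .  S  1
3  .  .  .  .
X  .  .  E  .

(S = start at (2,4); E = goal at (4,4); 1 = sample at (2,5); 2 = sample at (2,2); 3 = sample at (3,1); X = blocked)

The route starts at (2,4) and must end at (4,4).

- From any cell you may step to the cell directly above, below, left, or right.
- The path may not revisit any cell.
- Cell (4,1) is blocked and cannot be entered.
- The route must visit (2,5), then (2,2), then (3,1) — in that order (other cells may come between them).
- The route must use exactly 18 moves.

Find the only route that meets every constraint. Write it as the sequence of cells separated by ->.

(2,4) -> (2,5) -> (1,5) -> (1,4) -> (1,3) -> (2,3) -> (2,2) -> (1,2) -> (1,1) -> (2,1) -> (3,1) -> (3,2) -> (4,2) -> (4,3) -> (3,3) -> (3,4) -> (3,5) -> (4,5) -> (4,4)

The waypoints must appear in the order (2,5), (2,2), (3,1), with no cell reused.
Route from (2,4): right 1 to (2,5), up 1 to (1,5), left 2 to (1,3), down 1 to (2,3), left 1 to (2,2), up 1 to (1,2), left 1 to (1,1), down 2 to (3,1), right 1 to (3,2), down 1 to (4,2), right 1 to (4,3), up 1 to (3,3), right 2 to (3,5), down 1 to (4,5), left 1 to (4,4) — 18 moves in all.
Check: order respected (1 at step 1, 2 at step 6, 3 at step 10); 18 moves as required.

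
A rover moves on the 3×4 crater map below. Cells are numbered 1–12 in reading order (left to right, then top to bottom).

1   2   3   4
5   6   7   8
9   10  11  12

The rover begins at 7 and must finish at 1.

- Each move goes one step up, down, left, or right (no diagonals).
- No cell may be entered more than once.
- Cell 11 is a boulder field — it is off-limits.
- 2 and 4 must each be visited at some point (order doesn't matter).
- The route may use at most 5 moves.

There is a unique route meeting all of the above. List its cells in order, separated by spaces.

7 8 4 3 2 1

The 5-move cap with required stops at 2, 4 leaves no slack for detours.
Route from 7: right to 8, up to 4, 3× left (reaching 1) — 5 moves in all.
Check: all required cells visited; 5 ≤ 5 moves.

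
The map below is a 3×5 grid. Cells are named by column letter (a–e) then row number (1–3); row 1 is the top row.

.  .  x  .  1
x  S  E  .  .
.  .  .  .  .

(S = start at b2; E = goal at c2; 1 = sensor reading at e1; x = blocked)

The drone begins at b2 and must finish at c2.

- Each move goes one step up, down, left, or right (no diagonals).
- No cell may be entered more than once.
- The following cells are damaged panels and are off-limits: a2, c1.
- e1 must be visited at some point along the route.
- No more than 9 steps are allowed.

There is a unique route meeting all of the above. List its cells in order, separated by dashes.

b2 - b3 - c3 - d3 - e3 - e2 - e1 - d1 - d2 - c2

Any route must reach e1 and still end at c2 within 9 moves, so the order of the required stops is forced.
Route from b2: down to b3, 3× right (reaching e3), 2× up (reaching e1), left to d1, down to d2, left to c2 — 9 moves in all.
Check: all required cells visited; 9 ≤ 9 moves.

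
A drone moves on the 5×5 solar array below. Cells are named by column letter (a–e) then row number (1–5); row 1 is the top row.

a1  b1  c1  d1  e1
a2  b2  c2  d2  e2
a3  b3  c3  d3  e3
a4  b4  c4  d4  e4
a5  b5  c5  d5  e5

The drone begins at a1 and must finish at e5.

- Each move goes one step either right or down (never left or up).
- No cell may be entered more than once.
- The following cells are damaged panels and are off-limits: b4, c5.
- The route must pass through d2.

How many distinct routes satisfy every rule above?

16

A right/down-only route from a1 to e5 makes exactly 4 down-moves and 4 right-moves in some order.
With no other constraints that would be C(8,4) = 70 routes.
Split at d2 and multiply the segment counts (each segment already excludes blocked cells): a1→d2: 4; d2→e5: 4; product = 16.
That gives 16 routes.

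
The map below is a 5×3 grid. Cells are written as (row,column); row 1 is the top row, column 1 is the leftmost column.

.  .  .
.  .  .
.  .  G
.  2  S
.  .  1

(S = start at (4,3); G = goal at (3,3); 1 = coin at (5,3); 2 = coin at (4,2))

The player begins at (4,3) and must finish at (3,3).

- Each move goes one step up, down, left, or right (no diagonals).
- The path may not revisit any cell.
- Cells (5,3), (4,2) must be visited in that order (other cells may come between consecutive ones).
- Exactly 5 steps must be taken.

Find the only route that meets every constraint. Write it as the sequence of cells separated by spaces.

(4,3) (5,3) (5,2) (4,2) (3,2) (3,3)

The waypoints must appear in the order (5,3), (4,2), with no cell reused.
Route from (4,3): down 1 to (5,3), left 1 to (5,2), up 2 to (3,2), right 1 to (3,3) — 5 moves in all.
Check: order respected (1 at step 1, 2 at step 3); 5 moves as required.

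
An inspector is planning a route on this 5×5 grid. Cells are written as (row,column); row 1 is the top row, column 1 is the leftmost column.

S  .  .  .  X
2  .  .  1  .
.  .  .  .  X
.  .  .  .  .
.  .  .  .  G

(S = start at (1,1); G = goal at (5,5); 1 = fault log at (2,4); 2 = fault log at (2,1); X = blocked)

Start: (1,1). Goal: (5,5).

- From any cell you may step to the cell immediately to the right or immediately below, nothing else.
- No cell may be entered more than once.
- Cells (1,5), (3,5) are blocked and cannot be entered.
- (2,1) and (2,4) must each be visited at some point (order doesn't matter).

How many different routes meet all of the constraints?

A right/down-only route from (1,1) to (5,5) makes exactly 4 down-moves and 4 right-moves in some order.
With no other constraints that would be C(8,4) = 70 routes.
A monotone route can only reach the required cells in the order (2,1), (2,4), so split there and multiply the segment counts (each segment already excludes blocked cells): (1,1)→(2,1): 1; (2,1)→(2,4): 1; (2,4)→(5,5): 2; product = 2.
That gives 2 routes.

2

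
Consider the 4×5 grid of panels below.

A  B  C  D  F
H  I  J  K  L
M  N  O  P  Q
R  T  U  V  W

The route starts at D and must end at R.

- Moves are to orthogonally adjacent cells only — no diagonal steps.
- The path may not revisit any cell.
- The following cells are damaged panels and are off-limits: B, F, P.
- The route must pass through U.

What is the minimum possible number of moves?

6

Any route passes through U somewhere between D and R. Summing Manhattan distances along the two legs (D → U → R) gives a lower bound of 4 + 2 = 6 moves.
A route of 6 moves achieves this: D → K → J → O → U → T → R.
Since 6 matches the lower bound, it is optimal.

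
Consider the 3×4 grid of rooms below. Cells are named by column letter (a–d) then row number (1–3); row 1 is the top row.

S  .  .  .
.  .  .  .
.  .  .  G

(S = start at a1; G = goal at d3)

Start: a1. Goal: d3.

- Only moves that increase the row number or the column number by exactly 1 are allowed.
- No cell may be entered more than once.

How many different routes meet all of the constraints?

10

A right/down-only route from a1 to d3 makes exactly 2 down-moves and 3 right-moves in some order.
With no other constraints that would be C(5,2) = 10 routes.
That gives 10 routes.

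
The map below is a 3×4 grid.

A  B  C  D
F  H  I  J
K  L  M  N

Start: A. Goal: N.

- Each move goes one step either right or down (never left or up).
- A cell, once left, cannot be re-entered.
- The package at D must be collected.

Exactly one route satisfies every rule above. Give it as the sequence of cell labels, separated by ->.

Moves only go right or down, so the column and row indices never decrease.
Route from A: 3× right (reaching D), 2× down (reaching N) — 5 moves in all.
Check: all required cells visited.

A -> B -> C -> D -> J -> N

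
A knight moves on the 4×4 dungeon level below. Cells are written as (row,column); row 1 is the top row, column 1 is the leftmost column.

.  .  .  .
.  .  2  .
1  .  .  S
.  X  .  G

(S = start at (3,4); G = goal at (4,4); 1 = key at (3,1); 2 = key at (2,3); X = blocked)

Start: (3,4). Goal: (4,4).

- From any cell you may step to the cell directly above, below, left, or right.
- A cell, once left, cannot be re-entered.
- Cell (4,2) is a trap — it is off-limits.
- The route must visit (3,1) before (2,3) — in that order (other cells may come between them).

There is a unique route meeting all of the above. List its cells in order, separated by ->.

(3,4) -> (2,4) -> (1,4) -> (1,3) -> (1,2) -> (1,1) -> (2,1) -> (3,1) -> (3,2) -> (2,2) -> (2,3) -> (3,3) -> (4,3) -> (4,4)

The waypoints must appear in the order (3,1), (2,3), with no cell reused.
Route from (3,4): 2× up (reaching (1,4)), 3× left (reaching (1,1)), 2× down (reaching (3,1)), right to (3,2), up to (2,2), right to (2,3), 2× down (reaching (4,3)), right to (4,4) — 13 moves in all.
Check: order respected (1 at step 7, 2 at step 10).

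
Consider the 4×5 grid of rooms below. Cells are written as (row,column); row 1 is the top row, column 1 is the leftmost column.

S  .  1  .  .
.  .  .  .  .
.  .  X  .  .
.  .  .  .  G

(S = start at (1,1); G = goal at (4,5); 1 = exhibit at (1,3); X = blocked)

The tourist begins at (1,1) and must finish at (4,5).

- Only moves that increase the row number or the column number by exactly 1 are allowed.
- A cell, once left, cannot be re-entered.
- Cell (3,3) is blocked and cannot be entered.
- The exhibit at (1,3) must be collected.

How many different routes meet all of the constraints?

A right/down-only route from (1,1) to (4,5) makes exactly 3 down-moves and 4 right-moves in some order.
With no other constraints that would be C(7,3) = 35 routes.
Split at (1,3) and multiply the segment counts (each segment already excludes blocked cells): (1,1)→(1,3): 1; (1,3)→(4,5): 7; product = 7.
That gives 7 routes.

7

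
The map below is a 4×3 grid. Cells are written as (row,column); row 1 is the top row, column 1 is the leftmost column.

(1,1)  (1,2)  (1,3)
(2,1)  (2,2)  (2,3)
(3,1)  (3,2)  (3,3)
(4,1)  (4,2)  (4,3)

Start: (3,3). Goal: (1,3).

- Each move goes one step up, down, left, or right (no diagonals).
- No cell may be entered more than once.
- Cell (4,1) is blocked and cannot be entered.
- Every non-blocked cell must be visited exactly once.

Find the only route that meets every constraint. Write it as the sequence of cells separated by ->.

(3,3) -> (4,3) -> (4,2) -> (3,2) -> (3,1) -> (2,1) -> (1,1) -> (1,2) -> (2,2) -> (2,3) -> (1,3)

Need to visit all 11 open cells exactly once, starting at (3,3) and ending at (1,3).
Route from (3,3): down 1 to (4,3), left 1 to (4,2), up 1 to (3,2), left 1 to (3,1), up 2 to (1,1), right 1 to (1,2), down 1 to (2,2), right 1 to (2,3), up 1 to (1,3) — 10 moves in all.
Check: all 11 open cells covered.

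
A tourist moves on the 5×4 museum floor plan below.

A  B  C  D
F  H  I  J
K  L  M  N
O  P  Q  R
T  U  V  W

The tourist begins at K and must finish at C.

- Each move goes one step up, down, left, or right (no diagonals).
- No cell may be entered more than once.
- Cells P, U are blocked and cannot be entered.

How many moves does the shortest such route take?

4

The Manhattan distance from K to C is |3−1| + |1−3| = 4, so at least 4 moves are needed.
A route of 4 moves achieves this: K → F → A → B → C.
Since 4 matches the lower bound, it is optimal.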